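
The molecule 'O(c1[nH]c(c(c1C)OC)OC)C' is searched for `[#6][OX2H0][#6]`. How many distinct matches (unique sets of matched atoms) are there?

[#6][OX2H0][#6] is the SMARTS for an ether: an aliphatic oxygen bridging two carbons with no H on the oxygen.
The molecule carries 3 separate instances of a methoxy ether (-OCH3) meeting every constraint; each maps to a distinct set of atoms, giving 3 matches.

3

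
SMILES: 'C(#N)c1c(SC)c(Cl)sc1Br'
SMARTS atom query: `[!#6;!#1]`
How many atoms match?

Check the 11 heavy atoms by environment: 1× s (aromatic) → match; 4× c (aromatic) → no; 1× S → match; 2× C → no; 1× N → match; 1× Br → match; 1× Cl → match.
Summing the matching environments: 1 + 1 + 1 + 1 + 1 = 5 matching atoms.

5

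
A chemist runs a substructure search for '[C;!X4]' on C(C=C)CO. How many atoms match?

2

The query [C;!X4] means: aliphatic carbon that does not have four total connections.
Check the 5 heavy atoms by environment: 2× C (X4) → no; 2× C (X3) → match; 1× O (X2) → no.
That gives 2 matching atoms.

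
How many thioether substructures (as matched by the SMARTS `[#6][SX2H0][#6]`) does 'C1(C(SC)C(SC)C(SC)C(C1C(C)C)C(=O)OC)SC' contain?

4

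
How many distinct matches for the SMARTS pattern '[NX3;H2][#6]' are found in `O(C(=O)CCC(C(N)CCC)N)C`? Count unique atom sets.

2

[NX3;H2][#6] is the SMARTS for a primary amine: a trivalent nitrogen with two H attached to carbon.
The molecule carries 2 separate instances of a primary amino group (-NH2) meeting every constraint; each maps to a distinct set of atoms, giving 2 matches.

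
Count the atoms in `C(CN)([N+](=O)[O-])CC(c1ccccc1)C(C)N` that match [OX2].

Check the 17 heavy atoms by environment: 6× C (X4) → no; 2× N (X3) → no; 1× N (charge +1, X3) → no; 1× O (charge -1, X1) → no; 1× O (X1) → no; 6× c (aromatic, X3) → no.
No environment satisfies the query, so 0 matching atoms.

0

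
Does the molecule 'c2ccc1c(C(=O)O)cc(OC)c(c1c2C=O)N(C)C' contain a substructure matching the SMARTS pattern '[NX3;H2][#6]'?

The pattern [NX3;H2][#6] describes a trivalent nitrogen with two H attached to carbon — a primary amine.
The closest candidate here is a dimethylamino group (-N(CH3)2), but the nitrogen has H0, not H2. No other fragment satisfies the full query, so there is no match.

No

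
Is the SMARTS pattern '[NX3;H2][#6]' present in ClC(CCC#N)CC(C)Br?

No

The pattern [NX3;H2][#6] describes a trivalent nitrogen with two H attached to carbon — a primary amine.
The closest candidate here is a nitrile (-C#N), but the nitrogen is NX1 (triple-bonded), not NX3 with two H. No other fragment satisfies the full query, so there is no match.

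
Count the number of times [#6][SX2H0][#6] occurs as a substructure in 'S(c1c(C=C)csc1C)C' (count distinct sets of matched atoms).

1

[#6][SX2H0][#6] is the SMARTS for a thioether: an aliphatic sulfur bridging two carbons with no H on the sulfur.
Exactly one fragment in the molecule meets all constraints, giving 1 match.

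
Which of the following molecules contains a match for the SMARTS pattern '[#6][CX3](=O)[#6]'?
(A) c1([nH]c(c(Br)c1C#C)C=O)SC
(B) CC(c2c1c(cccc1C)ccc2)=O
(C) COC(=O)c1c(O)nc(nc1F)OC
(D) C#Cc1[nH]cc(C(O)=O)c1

B

[#6][CX3](=O)[#6] describes a carbonyl carbon (no H) flanked by two carbons (a ketone).
(A) has an aldehyde (-CHO) but the carbonyl carbon has H1, so it is not flanked by two carbons.
(B) contains an acetyl/ketone group (-C(=O)CH3), which satisfies every atom and bond constraint.
(C) has a methyl-ester group (-C(=O)OCH3) but one neighbour of the carbonyl carbon is O, not C.
(D) has a carboxylic acid group (-C(=O)OH) but one neighbour of the carbonyl carbon is O, not C.
So the answer is (B).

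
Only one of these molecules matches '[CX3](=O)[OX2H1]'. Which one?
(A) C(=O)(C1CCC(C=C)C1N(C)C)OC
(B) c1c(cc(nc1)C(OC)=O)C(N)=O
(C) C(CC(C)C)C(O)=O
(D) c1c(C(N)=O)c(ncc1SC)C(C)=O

C

[CX3](=O)[OX2H1] describes an sp2 carbon double-bonded to O and single-bonded to an -OH oxygen (a carboxylic acid).
(A) has a methyl-ester group (-C(=O)OCH3) but the singly-bonded O has no H (OX2H0, not OX2H1).
(B) has a primary amide (-C(=O)NH2) but the carbonyl is bonded to N, not to an -OH oxygen.
(C) contains a carboxylic acid group (-C(=O)OH), which satisfies every atom and bond constraint.
(D) has a primary amide (-C(=O)NH2) but the carbonyl is bonded to N, not to an -OH oxygen.
So the answer is (C).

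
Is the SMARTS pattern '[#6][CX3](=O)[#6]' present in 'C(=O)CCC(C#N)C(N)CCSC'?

The pattern [#6][CX3](=O)[#6] describes a carbonyl carbon (no H) flanked by two carbons — a ketone.
The closest candidate here is an aldehyde (-CHO), but the carbonyl carbon has H1, so it is not flanked by two carbons. No other fragment satisfies the full query, so there is no match.

No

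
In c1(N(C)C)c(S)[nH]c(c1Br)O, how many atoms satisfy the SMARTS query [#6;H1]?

The query [#6;H1] means: any carbon bearing exactly one hydrogen.
Check the 11 heavy atoms by environment: 1× n (aromatic, H1) → no; 4× c (aromatic, H0) → no; 1× S (H1) → no; 1× Br (H0) → no; 1× O (H1) → no; 1× N (H0) → no; 2× C (H3) → no.
No environment satisfies the query, so 0 matching atoms.

0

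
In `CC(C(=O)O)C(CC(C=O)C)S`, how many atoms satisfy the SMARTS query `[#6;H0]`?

The query [#6;H0] means: any carbon with no attached hydrogen.
Check the 12 heavy atoms by environment: 2× C (H3) → no; 4× C (H1) → no; 1× C (H2) → no; 1× S (H1) → no; 1× C (H0) → match; 2× O (H0) → no; 1× O (H1) → no.
That gives 1 matching atom.

1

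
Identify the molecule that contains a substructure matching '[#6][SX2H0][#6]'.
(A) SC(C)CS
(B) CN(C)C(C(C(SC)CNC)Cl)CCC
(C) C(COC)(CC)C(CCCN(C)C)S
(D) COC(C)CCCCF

B

[#6][SX2H0][#6] describes an aliphatic sulfur bridging two carbons with no H on the sulfur (a thioether).
(A) has a thiol (-SH) but the sulfur has H1, not H0 bridging two carbons.
(B) contains a methylthio ether (-SCH3), which satisfies every atom and bond constraint.
(C) has a thiol (-SH) but the sulfur has H1, not H0 bridging two carbons.
(D) has a methoxy ether (-OCH3) but the bridging atom is O, not S.
So the answer is (B).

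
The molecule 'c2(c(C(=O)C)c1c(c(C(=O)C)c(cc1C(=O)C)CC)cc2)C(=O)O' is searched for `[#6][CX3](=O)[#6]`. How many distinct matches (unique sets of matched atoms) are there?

3

[#6][CX3](=O)[#6] is the SMARTS for a ketone: a carbonyl carbon (no H) flanked by two carbons.
The molecule carries 3 separate instances of an acetyl/ketone group (-C(=O)CH3) meeting every constraint; each maps to a distinct set of atoms, giving 3 matches.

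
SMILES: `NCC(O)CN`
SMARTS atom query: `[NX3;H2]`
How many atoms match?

2

The query [NX3;H2] means: aliphatic N with 3 total connections, two of them H — an -NH2 nitrogen (amine or amide).
Check the 6 heavy atoms by environment: 2× C (H2, X4) → no; 1× C (H1, X4) → no; 1× O (H1, X2) → no; 2× N (H2, X3) → match.
That gives 2 matching atoms.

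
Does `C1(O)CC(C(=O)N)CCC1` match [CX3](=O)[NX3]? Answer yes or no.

Yes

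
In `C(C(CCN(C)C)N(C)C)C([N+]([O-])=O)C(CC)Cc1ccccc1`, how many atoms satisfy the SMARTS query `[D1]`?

The query [D1] means: atom with exactly one heavy-atom neighbour (degree 1).
Check the 24 heavy atoms by environment: 5× C (D2) → no; 3× C (D3) → no; 2× N (D3) → no; 5× C (D1) → match; 1× N (charge +1, D3) → no; 1× O (charge -1, D1) → match; 1× O (D1) → match; 1× c (aromatic, D3) → no; 5× c (aromatic, D2) → no.
Summing the matching environments: 5 + 1 + 1 = 7 matching atoms.

7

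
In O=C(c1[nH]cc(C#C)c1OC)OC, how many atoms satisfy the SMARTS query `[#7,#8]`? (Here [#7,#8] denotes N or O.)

4

The query [#7,#8] means: nitrogen or oxygen (comma = OR).
Check the 13 heavy atoms by environment: 1× n (aromatic) → match; 4× c (aromatic) → no; 3× O → match; 5× C → no.
Summing the matching environments: 1 + 3 = 4 matching atoms.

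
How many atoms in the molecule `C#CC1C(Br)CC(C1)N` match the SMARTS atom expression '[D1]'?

3

The query [D1] means: atom with exactly one heavy-atom neighbour (degree 1).
Check the 9 heavy atoms by environment: 3× C (D3) → no; 3× C (D2) → no; 1× N (D1) → match; 1× C (D1) → match; 1× Br (D1) → match.
Summing the matching environments: 1 + 1 + 1 = 3 matching atoms.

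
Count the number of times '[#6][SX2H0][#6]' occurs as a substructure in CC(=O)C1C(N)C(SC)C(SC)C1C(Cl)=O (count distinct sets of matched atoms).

[#6][SX2H0][#6] is the SMARTS for a thioether: an aliphatic sulfur bridging two carbons with no H on the sulfur.
The molecule carries 2 separate instances of a methylthio ether (-SCH3) meeting every constraint; each maps to a distinct set of atoms, giving 2 matches.

2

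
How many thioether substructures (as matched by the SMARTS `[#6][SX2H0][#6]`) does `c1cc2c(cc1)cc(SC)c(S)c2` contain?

1

[#6][SX2H0][#6] is the SMARTS for a thioether: an aliphatic sulfur bridging two carbons with no H on the sulfur.
Exactly one fragment in the molecule meets all constraints, giving 1 match.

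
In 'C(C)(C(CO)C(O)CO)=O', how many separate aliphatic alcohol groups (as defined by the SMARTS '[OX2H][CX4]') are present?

3

[OX2H][CX4] is the SMARTS for an aliphatic alcohol: a hydroxyl oxygen bound to an sp3 (X4) carbon.
The molecule carries 3 separate instances of a hydroxyl group (-OH) meeting every constraint; each maps to a distinct set of atoms, giving 3 matches.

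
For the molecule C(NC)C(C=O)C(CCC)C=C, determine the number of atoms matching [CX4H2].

3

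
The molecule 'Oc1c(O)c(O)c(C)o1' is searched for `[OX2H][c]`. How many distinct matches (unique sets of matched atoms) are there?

[OX2H][c] is the SMARTS for a phenol: a hydroxyl oxygen attached to an aromatic carbon.
The molecule carries 3 separate instances of a hydroxyl group (-OH) meeting every constraint; each maps to a distinct set of atoms, giving 3 matches.

3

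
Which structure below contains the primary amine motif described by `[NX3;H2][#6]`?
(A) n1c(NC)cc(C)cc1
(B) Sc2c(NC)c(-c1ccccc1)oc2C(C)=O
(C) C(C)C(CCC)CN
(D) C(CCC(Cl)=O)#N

C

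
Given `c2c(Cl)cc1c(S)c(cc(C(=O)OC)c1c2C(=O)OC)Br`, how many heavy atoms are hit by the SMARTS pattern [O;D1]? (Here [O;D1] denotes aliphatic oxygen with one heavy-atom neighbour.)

The query [O;D1] means: aliphatic oxygen bonded to exactly one heavy atom.
Check the 21 heavy atoms by environment: 7× c (aromatic, D3) → no; 3× c (aromatic, D2) → no; 2× C (D3) → no; 2× O (D1) → match; 2× O (D2) → no; 2× C (D1) → no; 1× Br (D1) → no; 1× Cl (D1) → no; 1× S (D1) → no.
That gives 2 matching atoms.

2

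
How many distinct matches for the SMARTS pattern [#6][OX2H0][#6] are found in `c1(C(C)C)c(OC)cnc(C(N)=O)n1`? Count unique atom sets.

[#6][OX2H0][#6] is the SMARTS for an ether: an aliphatic oxygen bridging two carbons with no H on the oxygen.
Exactly one fragment in the molecule meets all constraints, giving 1 match.

1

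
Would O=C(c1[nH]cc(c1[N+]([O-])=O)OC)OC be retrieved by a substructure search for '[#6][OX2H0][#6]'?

The pattern [#6][OX2H0][#6] describes an aliphatic oxygen bridging two carbons with no H on the oxygen — an ether.
The molecule carries a methoxy ether (-OCH3), whose atoms satisfy every constraint of the query, so the pattern matches.

Yes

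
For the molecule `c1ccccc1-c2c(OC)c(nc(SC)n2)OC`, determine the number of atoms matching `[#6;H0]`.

5

The query [#6;H0] means: any carbon with no attached hydrogen.
Check the 18 heavy atoms by environment: 2× n (aromatic, H0) → no; 5× c (aromatic, H0) → match; 1× S (H0) → no; 3× C (H3) → no; 2× O (H0) → no; 5× c (aromatic, H1) → no.
That gives 5 matching atoms.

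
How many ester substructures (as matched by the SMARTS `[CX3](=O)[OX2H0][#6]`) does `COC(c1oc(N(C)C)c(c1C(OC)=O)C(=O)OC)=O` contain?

[CX3](=O)[OX2H0][#6] is the SMARTS for an ester: a carbonyl carbon bonded to an oxygen that is itself bonded to carbon (no H on that O).
The molecule carries 3 separate instances of a methyl-ester group (-C(=O)OCH3) meeting every constraint; each maps to a distinct set of atoms, giving 3 matches.

3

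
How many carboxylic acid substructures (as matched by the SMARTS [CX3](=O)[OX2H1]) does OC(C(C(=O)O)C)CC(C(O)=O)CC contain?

2

[CX3](=O)[OX2H1] is the SMARTS for a carboxylic acid: an sp2 carbon double-bonded to O and single-bonded to an -OH oxygen.
The molecule carries 2 separate instances of a carboxylic acid group (-C(=O)OH) meeting every constraint; each maps to a distinct set of atoms, giving 2 matches.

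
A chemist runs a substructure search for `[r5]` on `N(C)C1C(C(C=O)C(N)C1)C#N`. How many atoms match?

Check the 12 heavy atoms by environment: 5× C (in 5-ring) → match; 3× N (acyclic) → no; 3× C (acyclic) → no; 1× O (acyclic) → no.
That gives 5 matching atoms.

5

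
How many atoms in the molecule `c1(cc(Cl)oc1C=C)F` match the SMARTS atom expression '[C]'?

2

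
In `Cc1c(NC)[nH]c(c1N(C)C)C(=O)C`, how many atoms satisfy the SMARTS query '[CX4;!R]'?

5

The query [CX4;!R] means: aliphatic carbon with four total connections, not in a ring.
Check the 14 heavy atoms by environment: 1× n (aromatic, X3, in 5-ring) → no; 4× c (aromatic, X3, in 5-ring) → no; 1× C (X3, acyclic) → no; 1× O (X1, acyclic) → no; 5× C (X4, acyclic) → match; 2× N (X3, acyclic) → no.
That gives 5 matching atoms.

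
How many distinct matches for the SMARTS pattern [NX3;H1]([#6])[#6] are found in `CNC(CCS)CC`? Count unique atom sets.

1

[NX3;H1]([#6])[#6] is the SMARTS for a secondary amine: a trivalent nitrogen with one H, bonded to two carbons.
Exactly one fragment in the molecule meets all constraints, giving 1 match.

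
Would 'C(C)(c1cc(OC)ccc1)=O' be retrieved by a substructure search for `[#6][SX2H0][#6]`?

No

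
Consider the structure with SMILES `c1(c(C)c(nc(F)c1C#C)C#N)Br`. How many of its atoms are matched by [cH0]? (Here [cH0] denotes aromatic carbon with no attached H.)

5

The query [cH0] means: aromatic carbon with no attached hydrogen (substituted or ring-fusion).
Check the 13 heavy atoms by environment: 1× n (aromatic, H0) → no; 5× c (aromatic, H0) → match; 1× Br (H0) → no; 1× F (H0) → no; 2× C (H0) → no; 1× C (H1) → no; 1× C (H3) → no; 1× N (H0) → no.
That gives 5 matching atoms.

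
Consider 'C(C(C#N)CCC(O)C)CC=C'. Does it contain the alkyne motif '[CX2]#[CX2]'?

No

The pattern [CX2]#[CX2] describes a carbon-carbon triple bond — an alkyne.
The closest candidate here is a vinyl group (-CH=CH2), but the C=C is a double bond; both carbons are CX3, not CX2. No other fragment satisfies the full query, so there is no match.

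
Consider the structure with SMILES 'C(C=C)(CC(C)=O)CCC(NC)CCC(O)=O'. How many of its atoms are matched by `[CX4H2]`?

5

Check the 17 heavy atoms by environment: 5× C (H2, X4) → match; 2× C (H1, X4) → no; 1× C (H1, X3) → no; 1× C (H2, X3) → no; 1× N (H1, X3) → no; 2× C (H3, X4) → no; 2× C (H0, X3) → no; 2× O (H0, X1) → no; 1× O (H1, X2) → no.
That gives 5 matching atoms.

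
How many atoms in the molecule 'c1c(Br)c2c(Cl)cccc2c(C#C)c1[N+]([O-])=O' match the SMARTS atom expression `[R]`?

10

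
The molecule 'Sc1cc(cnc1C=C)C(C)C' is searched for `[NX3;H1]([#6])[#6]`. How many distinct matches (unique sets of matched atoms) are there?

[NX3;H1]([#6])[#6] is the SMARTS for a secondary amine: a trivalent nitrogen with one H, bonded to two carbons.
No fragment in the molecule satisfies every constraint, giving 0 matches.

0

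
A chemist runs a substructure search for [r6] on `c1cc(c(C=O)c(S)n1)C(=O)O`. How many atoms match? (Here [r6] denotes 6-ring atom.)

6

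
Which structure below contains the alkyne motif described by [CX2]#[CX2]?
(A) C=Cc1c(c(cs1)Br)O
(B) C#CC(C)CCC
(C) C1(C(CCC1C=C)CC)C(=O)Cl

B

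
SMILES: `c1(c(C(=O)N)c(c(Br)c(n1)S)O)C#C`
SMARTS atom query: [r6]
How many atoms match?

Check the 14 heavy atoms by environment: 1× n (aromatic, in 6-ring) → match; 5× c (aromatic, in 6-ring) → match; 1× Br (acyclic) → no; 3× C (acyclic) → no; 2× O (acyclic) → no; 1× N (acyclic) → no; 1× S (acyclic) → no.
Summing the matching environments: 1 + 5 = 6 matching atoms.

6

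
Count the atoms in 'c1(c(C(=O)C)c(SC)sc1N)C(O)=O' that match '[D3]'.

6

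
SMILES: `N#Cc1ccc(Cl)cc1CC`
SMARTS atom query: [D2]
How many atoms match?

The query [D2] means: atom with exactly two heavy-atom neighbours.
Check the 11 heavy atoms by environment: 3× c (aromatic, D3) → no; 3× c (aromatic, D2) → match; 1× Cl (D1) → no; 2× C (D2) → match; 1× N (D1) → no; 1× C (D1) → no.
Summing the matching environments: 3 + 2 = 5 matching atoms.

5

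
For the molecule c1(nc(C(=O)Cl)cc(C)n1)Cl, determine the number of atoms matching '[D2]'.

3

The query [D2] means: atom with exactly two heavy-atom neighbours.
Check the 11 heavy atoms by environment: 2× n (aromatic, D2) → match; 3× c (aromatic, D3) → no; 1× c (aromatic, D2) → match; 1× C (D3) → no; 1× O (D1) → no; 2× Cl (D1) → no; 1× C (D1) → no.
Summing the matching environments: 2 + 1 = 3 matching atoms.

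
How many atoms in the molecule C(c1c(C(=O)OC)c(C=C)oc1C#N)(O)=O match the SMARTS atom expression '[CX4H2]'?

Check the 16 heavy atoms by environment: 1× o (aromatic, H0, X2) → no; 4× c (aromatic, H0, X3) → no; 1× C (H1, X3) → no; 1× C (H2, X3) → no; 2× C (H0, X3) → no; 2× O (H0, X1) → no; 1× O (H0, X2) → no; 1× C (H3, X4) → no; 1× O (H1, X2) → no; 1× C (H0, X2) → no; 1× N (H0, X1) → no.
No environment satisfies the query, so 0 matching atoms.

0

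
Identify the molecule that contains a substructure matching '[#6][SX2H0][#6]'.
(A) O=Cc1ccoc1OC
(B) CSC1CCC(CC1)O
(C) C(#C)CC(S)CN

B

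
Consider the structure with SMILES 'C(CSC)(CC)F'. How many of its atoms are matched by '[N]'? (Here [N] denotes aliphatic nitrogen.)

The query [N] means: uppercase N matches aliphatic (non-aromatic) nitrogen only.
Check the 7 heavy atoms by environment: 5× C → no; 1× S → no; 1× F → no.
No environment satisfies the query, so 0 matching atoms.

0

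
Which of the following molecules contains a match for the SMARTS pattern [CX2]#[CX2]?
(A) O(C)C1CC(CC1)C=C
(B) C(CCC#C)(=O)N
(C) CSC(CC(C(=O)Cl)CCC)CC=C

B

[CX2]#[CX2] describes a carbon-carbon triple bond (an alkyne).
(A) has a vinyl group (-CH=CH2) but the C=C is a double bond; both carbons are CX3, not CX2.
(B) contains an ethynyl group (-C#CH), which satisfies every atom and bond constraint.
(C) has a vinyl group (-CH=CH2) but the C=C is a double bond; both carbons are CX3, not CX2.
So the answer is (B).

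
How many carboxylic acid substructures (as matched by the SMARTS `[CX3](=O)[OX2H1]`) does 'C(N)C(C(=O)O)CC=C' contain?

1

[CX3](=O)[OX2H1] is the SMARTS for a carboxylic acid: an sp2 carbon double-bonded to O and single-bonded to an -OH oxygen.
Exactly one fragment in the molecule meets all constraints, giving 1 match.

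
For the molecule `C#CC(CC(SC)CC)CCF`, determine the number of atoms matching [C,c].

The query [C,c] means: comma = OR; matches aliphatic or aromatic carbon — same as #6.
Check the 12 heavy atoms by environment: 10× C → match; 1× F → no; 1× S → no.
That gives 10 matching atoms.

10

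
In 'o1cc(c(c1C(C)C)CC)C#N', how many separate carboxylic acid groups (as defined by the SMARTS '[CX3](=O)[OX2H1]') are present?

[CX3](=O)[OX2H1] is the SMARTS for a carboxylic acid: an sp2 carbon double-bonded to O and single-bonded to an -OH oxygen.
No fragment in the molecule satisfies every constraint, giving 0 matches.

0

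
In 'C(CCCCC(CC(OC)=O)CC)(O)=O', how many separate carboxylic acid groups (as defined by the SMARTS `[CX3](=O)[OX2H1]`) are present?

[CX3](=O)[OX2H1] is the SMARTS for a carboxylic acid: an sp2 carbon double-bonded to O and single-bonded to an -OH oxygen.
Exactly one fragment in the molecule meets all constraints, giving 1 match.

1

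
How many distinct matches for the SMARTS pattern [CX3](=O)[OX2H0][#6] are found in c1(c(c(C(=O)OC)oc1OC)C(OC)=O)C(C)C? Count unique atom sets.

2

[CX3](=O)[OX2H0][#6] is the SMARTS for an ester: a carbonyl carbon bonded to an oxygen that is itself bonded to carbon (no H on that O).
The molecule carries 2 separate instances of a methyl-ester group (-C(=O)OCH3) meeting every constraint; each maps to a distinct set of atoms, giving 2 matches.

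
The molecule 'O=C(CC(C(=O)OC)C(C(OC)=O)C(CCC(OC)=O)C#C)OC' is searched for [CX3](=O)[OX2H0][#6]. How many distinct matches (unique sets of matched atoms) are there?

4

[CX3](=O)[OX2H0][#6] is the SMARTS for an ester: a carbonyl carbon bonded to an oxygen that is itself bonded to carbon (no H on that O).
The molecule carries 4 separate instances of a methyl-ester group (-C(=O)OCH3) meeting every constraint; each maps to a distinct set of atoms, giving 4 matches.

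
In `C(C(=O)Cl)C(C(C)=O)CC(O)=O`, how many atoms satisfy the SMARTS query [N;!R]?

The query [N;!R] means: aliphatic nitrogen not in a ring.
Check the 12 heavy atoms by environment: 7× C (acyclic) → no; 4× O (acyclic) → no; 1× Cl (acyclic) → no.
No environment satisfies the query, so 0 matching atoms.

0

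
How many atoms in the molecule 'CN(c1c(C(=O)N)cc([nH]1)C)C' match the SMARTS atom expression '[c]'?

4

The query [c] means: lowercase c matches aromatic carbon only.
Check the 12 heavy atoms by environment: 1× n (aromatic) → no; 4× c (aromatic) → match; 2× N → no; 4× C → no; 1× O → no.
That gives 4 matching atoms.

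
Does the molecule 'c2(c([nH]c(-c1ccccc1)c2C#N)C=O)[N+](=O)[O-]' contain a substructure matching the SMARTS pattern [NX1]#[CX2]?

The pattern [NX1]#[CX2] describes a nitrogen triple-bonded to a two-connected carbon — a nitrile.
The molecule carries a nitrile (-C#N), whose atoms satisfy every constraint of the query, so the pattern matches.

Yes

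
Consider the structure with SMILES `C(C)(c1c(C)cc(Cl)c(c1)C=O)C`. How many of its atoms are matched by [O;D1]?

1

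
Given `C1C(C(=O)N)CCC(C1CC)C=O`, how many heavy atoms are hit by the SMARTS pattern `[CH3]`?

1

Check the 13 heavy atoms by environment: 4× C (H1) → no; 4× C (H2) → no; 2× O (H0) → no; 1× C (H0) → no; 1× N (H2) → no; 1× C (H3) → match.
That gives 1 matching atom.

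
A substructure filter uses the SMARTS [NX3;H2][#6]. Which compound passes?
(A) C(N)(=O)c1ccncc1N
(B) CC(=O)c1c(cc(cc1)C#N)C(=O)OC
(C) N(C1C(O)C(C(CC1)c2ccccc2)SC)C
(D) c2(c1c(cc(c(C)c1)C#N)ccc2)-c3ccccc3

A

[NX3;H2][#6] describes a trivalent nitrogen with two H attached to carbon (a primary amine).
(A) contains a primary amino group (-NH2), which satisfies every atom and bond constraint.
(B) has a nitrile (-C#N) but the nitrogen is NX1 (triple-bonded), not NX3 with two H.
(C) has an N-methylamino group (-NHCH3) but the nitrogen bears two carbons and only one H (H1), not H2.
(D) has a nitrile (-C#N) but the nitrogen is NX1 (triple-bonded), not NX3 with two H.
So the answer is (A).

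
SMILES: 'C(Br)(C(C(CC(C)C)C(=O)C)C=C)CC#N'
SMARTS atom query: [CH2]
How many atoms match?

3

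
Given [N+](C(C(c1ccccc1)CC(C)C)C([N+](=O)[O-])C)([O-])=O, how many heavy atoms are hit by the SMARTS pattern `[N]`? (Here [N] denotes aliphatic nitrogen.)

The query [N] means: uppercase N matches aliphatic (non-aromatic) nitrogen only.
Check the 20 heavy atoms by environment: 8× C → no; 2× N (charge +1) → match; 2× O (charge -1) → no; 2× O → no; 6× c (aromatic) → no.
That gives 2 matching atoms.

2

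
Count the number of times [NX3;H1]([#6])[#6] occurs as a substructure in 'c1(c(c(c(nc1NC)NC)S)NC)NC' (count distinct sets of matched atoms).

4

[NX3;H1]([#6])[#6] is the SMARTS for a secondary amine: a trivalent nitrogen with one H, bonded to two carbons.
The molecule carries 4 separate instances of an N-methylamino group (-NHCH3) meeting every constraint; each maps to a distinct set of atoms, giving 4 matches.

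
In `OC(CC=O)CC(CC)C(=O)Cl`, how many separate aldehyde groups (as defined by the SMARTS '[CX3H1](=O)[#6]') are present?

1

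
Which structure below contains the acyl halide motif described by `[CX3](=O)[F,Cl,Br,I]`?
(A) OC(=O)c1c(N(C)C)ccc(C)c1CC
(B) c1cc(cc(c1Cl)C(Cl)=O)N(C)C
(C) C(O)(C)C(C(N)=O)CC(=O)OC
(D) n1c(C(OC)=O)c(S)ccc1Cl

B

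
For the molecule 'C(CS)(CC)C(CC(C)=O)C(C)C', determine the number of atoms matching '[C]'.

Check the 13 heavy atoms by environment: 11× C → match; 1× O → no; 1× S → no.
That gives 11 matching atoms.

11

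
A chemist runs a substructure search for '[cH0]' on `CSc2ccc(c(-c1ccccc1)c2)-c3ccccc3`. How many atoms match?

The query [cH0] means: aromatic carbon with no attached hydrogen (substituted or ring-fusion).
Check the 20 heavy atoms by environment: 13× c (aromatic, H1) → no; 5× c (aromatic, H0) → match; 1× S (H0) → no; 1× C (H3) → no.
That gives 5 matching atoms.

5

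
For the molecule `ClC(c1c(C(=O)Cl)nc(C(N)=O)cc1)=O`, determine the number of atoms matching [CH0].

3

Check the 15 heavy atoms by environment: 1× n (aromatic, H0) → no; 3× c (aromatic, H0) → no; 2× c (aromatic, H1) → no; 3× C (H0) → match; 3× O (H0) → no; 2× Cl (H0) → no; 1× N (H2) → no.
That gives 3 matching atoms.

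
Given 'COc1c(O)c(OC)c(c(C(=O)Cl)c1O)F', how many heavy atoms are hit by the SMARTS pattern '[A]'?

10

The query [A] means: A matches any aliphatic (non-aromatic) heavy atom.
Check the 16 heavy atoms by environment: 6× c (aromatic) → no; 5× O → match; 3× C → match; 1× Cl → match; 1× F → match.
Summing the matching environments: 5 + 3 + 1 + 1 = 10 matching atoms.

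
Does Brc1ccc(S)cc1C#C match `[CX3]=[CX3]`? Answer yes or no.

The pattern [CX3]=[CX3] describes a non-aromatic C=C double bond between two sp2 carbons — an alkene.
The closest candidate here is an ethynyl group (-C#CH), but the C-C bond is a triple bond, not a double bond. No other fragment satisfies the full query, so there is no match.

No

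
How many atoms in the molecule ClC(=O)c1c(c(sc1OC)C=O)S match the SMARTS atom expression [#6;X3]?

6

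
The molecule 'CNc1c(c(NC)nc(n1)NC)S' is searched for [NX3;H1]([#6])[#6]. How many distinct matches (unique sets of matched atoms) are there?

3

[NX3;H1]([#6])[#6] is the SMARTS for a secondary amine: a trivalent nitrogen with one H, bonded to two carbons.
The molecule carries 3 separate instances of an N-methylamino group (-NHCH3) meeting every constraint; each maps to a distinct set of atoms, giving 3 matches.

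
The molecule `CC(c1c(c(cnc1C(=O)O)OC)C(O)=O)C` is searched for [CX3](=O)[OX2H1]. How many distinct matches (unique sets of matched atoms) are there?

2

[CX3](=O)[OX2H1] is the SMARTS for a carboxylic acid: an sp2 carbon double-bonded to O and single-bonded to an -OH oxygen.
The molecule carries 2 separate instances of a carboxylic acid group (-C(=O)OH) meeting every constraint; each maps to a distinct set of atoms, giving 2 matches.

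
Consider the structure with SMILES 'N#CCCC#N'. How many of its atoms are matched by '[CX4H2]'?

2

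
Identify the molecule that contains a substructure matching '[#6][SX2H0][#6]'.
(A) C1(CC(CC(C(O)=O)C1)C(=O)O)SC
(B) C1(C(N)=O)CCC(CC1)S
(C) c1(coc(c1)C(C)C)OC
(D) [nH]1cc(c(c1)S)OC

A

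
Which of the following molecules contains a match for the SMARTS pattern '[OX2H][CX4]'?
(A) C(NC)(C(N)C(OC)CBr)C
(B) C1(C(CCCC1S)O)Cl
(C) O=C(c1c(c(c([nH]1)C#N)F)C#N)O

B

[OX2H][CX4] describes a hydroxyl oxygen bound to an sp3 (X4) carbon (an aliphatic alcohol).
(A) has a methoxy ether (-OCH3) but the oxygen has H0 (ether), not H1.
(B) contains a hydroxyl group (-OH), which satisfies every atom and bond constraint.
(C) has a carboxylic acid group (-C(=O)OH) but the -OH is on a CX3 carbonyl carbon, not a CX4 carbon.
So the answer is (B).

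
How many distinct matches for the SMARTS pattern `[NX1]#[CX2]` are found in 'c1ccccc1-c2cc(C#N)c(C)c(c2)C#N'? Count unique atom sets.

2

[NX1]#[CX2] is the SMARTS for a nitrile: a nitrogen triple-bonded to a two-connected carbon.
The molecule carries 2 separate instances of a nitrile (-C#N) meeting every constraint; each maps to a distinct set of atoms, giving 2 matches.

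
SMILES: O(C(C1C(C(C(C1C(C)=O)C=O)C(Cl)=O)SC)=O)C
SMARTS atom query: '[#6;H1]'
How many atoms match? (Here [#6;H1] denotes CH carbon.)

6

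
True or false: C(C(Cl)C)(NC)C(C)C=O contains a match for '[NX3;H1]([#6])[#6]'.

True

The pattern [NX3;H1]([#6])[#6] describes a trivalent nitrogen with one H, bonded to two carbons — a secondary amine.
The molecule carries an N-methylamino group (-NHCH3), whose atoms satisfy every constraint of the query, so the pattern matches.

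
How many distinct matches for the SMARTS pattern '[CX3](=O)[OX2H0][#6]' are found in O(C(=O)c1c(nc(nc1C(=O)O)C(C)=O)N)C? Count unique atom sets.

1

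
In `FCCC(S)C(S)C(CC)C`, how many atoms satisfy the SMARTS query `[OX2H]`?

0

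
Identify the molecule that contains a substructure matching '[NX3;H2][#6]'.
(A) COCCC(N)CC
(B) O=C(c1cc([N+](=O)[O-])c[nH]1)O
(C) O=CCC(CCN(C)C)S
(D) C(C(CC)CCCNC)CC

[NX3;H2][#6] describes a trivalent nitrogen with two H attached to carbon (a primary amine).
(A) contains a primary amino group (-NH2), which satisfies every atom and bond constraint.
(B) has a nitro group (-[N+](=O)[O-]) but the nitrogen is [N+] with no H, not NX3H2.
(C) has a dimethylamino group (-N(CH3)2) but the nitrogen has H0, not H2.
(D) has an N-methylamino group (-NHCH3) but the nitrogen bears two carbons and only one H (H1), not H2.
So the answer is (A).

A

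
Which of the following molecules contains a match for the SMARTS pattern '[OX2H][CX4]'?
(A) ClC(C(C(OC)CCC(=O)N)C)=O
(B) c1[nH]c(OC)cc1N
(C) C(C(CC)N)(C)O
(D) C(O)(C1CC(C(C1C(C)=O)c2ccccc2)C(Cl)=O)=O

[OX2H][CX4] describes a hydroxyl oxygen bound to an sp3 (X4) carbon (an aliphatic alcohol).
(A) has a methoxy ether (-OCH3) but the oxygen has H0 (ether), not H1.
(B) has a methoxy ether (-OCH3) but the oxygen has H0 (ether), not H1.
(C) contains a hydroxyl group (-OH), which satisfies every atom and bond constraint.
(D) has a carboxylic acid group (-C(=O)OH) but the -OH is on a CX3 carbonyl carbon, not a CX4 carbon.
So the answer is (C).

C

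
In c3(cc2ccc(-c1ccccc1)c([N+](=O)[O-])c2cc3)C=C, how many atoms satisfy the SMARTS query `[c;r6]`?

The query [c;r6] means: aromatic carbon that belongs to a six-membered ring.
Check the 21 heavy atoms by environment: 16× c (aromatic, in 6-ring) → match; 2× C (acyclic) → no; 1× N (charge +1, acyclic) → no; 1× O (charge -1, acyclic) → no; 1× O (acyclic) → no.
That gives 16 matching atoms.

16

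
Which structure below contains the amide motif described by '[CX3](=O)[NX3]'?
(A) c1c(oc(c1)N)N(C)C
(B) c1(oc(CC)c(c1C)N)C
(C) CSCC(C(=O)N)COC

[CX3](=O)[NX3] describes a carbonyl carbon bonded to a trivalent nitrogen (an amide).
(A) has a primary amino group (-NH2) but the -NH2 is not attached to a carbonyl carbon.
(B) has a primary amino group (-NH2) but the -NH2 is not attached to a carbonyl carbon.
(C) contains a primary amide (-C(=O)NH2), which satisfies every atom and bond constraint.
So the answer is (C).

C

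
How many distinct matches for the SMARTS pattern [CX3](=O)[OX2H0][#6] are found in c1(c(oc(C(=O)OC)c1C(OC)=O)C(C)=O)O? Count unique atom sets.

[CX3](=O)[OX2H0][#6] is the SMARTS for an ester: a carbonyl carbon bonded to an oxygen that is itself bonded to carbon (no H on that O).
The molecule carries 2 separate instances of a methyl-ester group (-C(=O)OCH3) meeting every constraint; each maps to a distinct set of atoms, giving 2 matches.

2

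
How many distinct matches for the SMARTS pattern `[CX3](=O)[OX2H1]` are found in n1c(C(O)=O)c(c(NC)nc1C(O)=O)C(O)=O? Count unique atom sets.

3

[CX3](=O)[OX2H1] is the SMARTS for a carboxylic acid: an sp2 carbon double-bonded to O and single-bonded to an -OH oxygen.
The molecule carries 3 separate instances of a carboxylic acid group (-C(=O)OH) meeting every constraint; each maps to a distinct set of atoms, giving 3 matches.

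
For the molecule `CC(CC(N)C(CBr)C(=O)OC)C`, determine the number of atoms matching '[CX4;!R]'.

Check the 13 heavy atoms by environment: 8× C (X4, acyclic) → match; 1× Br (X1, acyclic) → no; 1× N (X3, acyclic) → no; 1× C (X3, acyclic) → no; 1× O (X1, acyclic) → no; 1× O (X2, acyclic) → no.
That gives 8 matching atoms.

8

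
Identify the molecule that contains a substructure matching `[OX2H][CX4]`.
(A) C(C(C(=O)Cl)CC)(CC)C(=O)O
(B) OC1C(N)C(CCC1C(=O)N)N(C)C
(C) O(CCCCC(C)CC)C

B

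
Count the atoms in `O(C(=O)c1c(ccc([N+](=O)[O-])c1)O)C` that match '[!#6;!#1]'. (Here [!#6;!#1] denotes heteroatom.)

Check the 14 heavy atoms by environment: 6× c (aromatic) → no; 1× N (charge +1) → match; 1× O (charge -1) → match; 4× O → match; 2× C → no.
Summing the matching environments: 1 + 1 + 4 = 6 matching atoms.

6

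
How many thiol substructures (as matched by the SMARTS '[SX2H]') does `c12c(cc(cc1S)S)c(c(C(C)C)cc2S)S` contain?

[SX2H] is the SMARTS for a thiol: an aliphatic sulfur with two connections, one being H.
The molecule carries 4 separate instances of a thiol (-SH) meeting every constraint; each maps to a distinct set of atoms, giving 4 matches.

4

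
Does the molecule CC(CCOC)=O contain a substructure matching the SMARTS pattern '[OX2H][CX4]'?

No

The pattern [OX2H][CX4] describes a hydroxyl oxygen bound to an sp3 (X4) carbon — an aliphatic alcohol.
The closest candidate here is a methoxy ether (-OCH3), but the oxygen has H0 (ether), not H1. No other fragment satisfies the full query, so there is no match.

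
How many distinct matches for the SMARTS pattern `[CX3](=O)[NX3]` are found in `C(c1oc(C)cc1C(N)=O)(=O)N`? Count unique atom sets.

2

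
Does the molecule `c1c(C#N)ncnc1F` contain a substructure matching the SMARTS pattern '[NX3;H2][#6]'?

No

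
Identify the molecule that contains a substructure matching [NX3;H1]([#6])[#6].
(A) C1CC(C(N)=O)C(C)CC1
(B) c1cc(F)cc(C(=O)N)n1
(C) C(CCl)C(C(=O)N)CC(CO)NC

C

[NX3;H1]([#6])[#6] describes a trivalent nitrogen with one H, bonded to two carbons (a secondary amine).
(A) has a primary amide (-C(=O)NH2) but the -C(=O)NH2 nitrogen has H2, not H1.
(B) has a primary amide (-C(=O)NH2) but the -C(=O)NH2 nitrogen has H2, not H1.
(C) contains an N-methylamino group (-NHCH3), which satisfies every atom and bond constraint.
So the answer is (C).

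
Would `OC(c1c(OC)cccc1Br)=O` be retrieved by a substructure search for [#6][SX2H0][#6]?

No

The pattern [#6][SX2H0][#6] describes an aliphatic sulfur bridging two carbons with no H on the sulfur — a thioether.
The closest candidate here is a methoxy ether (-OCH3), but the bridging atom is O, not S. No other fragment satisfies the full query, so there is no match.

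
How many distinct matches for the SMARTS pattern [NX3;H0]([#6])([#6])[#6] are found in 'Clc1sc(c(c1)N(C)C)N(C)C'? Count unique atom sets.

2

[NX3;H0]([#6])([#6])[#6] is the SMARTS for a tertiary amine: a trivalent nitrogen with no H, bonded to three carbons.
The molecule carries 2 separate instances of a dimethylamino group (-N(CH3)2) meeting every constraint; each maps to a distinct set of atoms, giving 2 matches.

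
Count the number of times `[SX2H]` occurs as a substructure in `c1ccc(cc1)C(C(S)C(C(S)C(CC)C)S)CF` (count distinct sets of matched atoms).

[SX2H] is the SMARTS for a thiol: an aliphatic sulfur with two connections, one being H.
The molecule carries 3 separate instances of a thiol (-SH) meeting every constraint; each maps to a distinct set of atoms, giving 3 matches.

3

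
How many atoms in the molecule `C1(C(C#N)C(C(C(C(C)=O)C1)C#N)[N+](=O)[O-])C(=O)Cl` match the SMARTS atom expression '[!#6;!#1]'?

The query [!#6;!#1] means: not carbon and not hydrogen — any heteroatom.
Check the 19 heavy atoms by environment: 11× C → no; 2× N → match; 3× O → match; 1× N (charge +1) → match; 1× O (charge -1) → match; 1× Cl → match.
Summing the matching environments: 2 + 3 + 1 + 1 + 1 = 8 matching atoms.

8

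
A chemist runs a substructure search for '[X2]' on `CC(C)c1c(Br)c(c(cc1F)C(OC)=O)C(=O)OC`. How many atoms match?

The query [X2] means: any atom with exactly two total connections (bonds + H).
Check the 19 heavy atoms by environment: 6× c (aromatic, X3) → no; 1× F (X1) → no; 1× Br (X1) → no; 5× C (X4) → no; 2× C (X3) → no; 2× O (X1) → no; 2× O (X2) → match.
That gives 2 matching atoms.

2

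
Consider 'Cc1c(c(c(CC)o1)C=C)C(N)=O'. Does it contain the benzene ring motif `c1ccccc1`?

The pattern c1ccccc1 describes six aromatic carbons in a ring — a benzene ring.
The closest candidate here is a methyl group (-CH3), but no six-membered all-carbon aromatic ring is present. No other fragment satisfies the full query, so there is no match.

No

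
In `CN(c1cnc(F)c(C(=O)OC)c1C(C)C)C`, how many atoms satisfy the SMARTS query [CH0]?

Check the 17 heavy atoms by environment: 1× n (aromatic, H0) → no; 1× c (aromatic, H1) → no; 4× c (aromatic, H0) → no; 1× C (H0) → match; 2× O (H0) → no; 5× C (H3) → no; 1× F (H0) → no; 1× N (H0) → no; 1× C (H1) → no.
That gives 1 matching atom.

1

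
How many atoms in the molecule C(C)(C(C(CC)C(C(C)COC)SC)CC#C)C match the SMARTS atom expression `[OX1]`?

0

The query [OX1] means: aliphatic oxygen with one total connection — typically a carbonyl =O or an oxide.
Check the 18 heavy atoms by environment: 14× C (X4) → no; 1× S (X2) → no; 1× O (X2) → no; 2× C (X2) → no.
No environment satisfies the query, so 0 matching atoms.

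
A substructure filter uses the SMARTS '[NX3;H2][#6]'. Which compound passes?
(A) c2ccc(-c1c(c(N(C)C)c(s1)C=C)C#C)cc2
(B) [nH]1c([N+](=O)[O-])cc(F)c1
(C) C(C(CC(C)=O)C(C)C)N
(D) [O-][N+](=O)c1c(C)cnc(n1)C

[NX3;H2][#6] describes a trivalent nitrogen with two H attached to carbon (a primary amine).
(A) has a dimethylamino group (-N(CH3)2) but the nitrogen has H0, not H2.
(B) has a nitro group (-[N+](=O)[O-]) but the nitrogen is [N+] with no H, not NX3H2.
(C) contains a primary amino group (-NH2), which satisfies every atom and bond constraint.
(D) has a nitro group (-[N+](=O)[O-]) but the nitrogen is [N+] with no H, not NX3H2.
So the answer is (C).

C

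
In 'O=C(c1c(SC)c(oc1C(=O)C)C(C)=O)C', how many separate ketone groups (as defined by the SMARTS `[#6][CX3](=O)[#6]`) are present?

[#6][CX3](=O)[#6] is the SMARTS for a ketone: a carbonyl carbon (no H) flanked by two carbons.
The molecule carries 3 separate instances of an acetyl/ketone group (-C(=O)CH3) meeting every constraint; each maps to a distinct set of atoms, giving 3 matches.

3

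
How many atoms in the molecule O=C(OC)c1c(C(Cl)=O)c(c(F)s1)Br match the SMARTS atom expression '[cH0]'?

4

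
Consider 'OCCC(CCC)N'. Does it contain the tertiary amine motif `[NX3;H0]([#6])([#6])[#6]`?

No

The pattern [NX3;H0]([#6])([#6])[#6] describes a trivalent nitrogen with no H, bonded to three carbons — a tertiary amine.
The closest candidate here is a primary amino group (-NH2), but the nitrogen has H2, not H0 with three carbons. No other fragment satisfies the full query, so there is no match.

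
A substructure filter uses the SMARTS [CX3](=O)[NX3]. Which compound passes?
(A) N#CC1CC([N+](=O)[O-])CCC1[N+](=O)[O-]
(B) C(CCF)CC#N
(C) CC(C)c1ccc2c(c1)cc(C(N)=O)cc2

C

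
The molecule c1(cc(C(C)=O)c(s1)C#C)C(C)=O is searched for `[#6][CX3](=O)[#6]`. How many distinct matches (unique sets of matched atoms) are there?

2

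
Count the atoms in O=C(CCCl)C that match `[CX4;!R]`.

3

The query [CX4;!R] means: aliphatic carbon with four total connections, not in a ring.
Check the 6 heavy atoms by environment: 3× C (X4, acyclic) → match; 1× Cl (X1, acyclic) → no; 1× C (X3, acyclic) → no; 1× O (X1, acyclic) → no.
That gives 3 matching atoms.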